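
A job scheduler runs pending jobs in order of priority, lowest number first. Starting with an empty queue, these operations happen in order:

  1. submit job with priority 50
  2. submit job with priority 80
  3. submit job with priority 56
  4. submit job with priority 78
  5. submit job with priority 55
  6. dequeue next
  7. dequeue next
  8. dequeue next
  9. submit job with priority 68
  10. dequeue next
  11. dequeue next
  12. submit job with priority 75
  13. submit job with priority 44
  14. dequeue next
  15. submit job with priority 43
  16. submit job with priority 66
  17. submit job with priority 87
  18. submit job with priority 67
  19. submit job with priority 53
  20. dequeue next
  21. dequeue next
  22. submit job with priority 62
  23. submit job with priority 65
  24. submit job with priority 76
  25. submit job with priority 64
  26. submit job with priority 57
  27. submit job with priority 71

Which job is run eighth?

53

insert 50 → {50}
insert 80 → {50, 80}
insert 56 → {50, 56, 80}
insert 78 → {50, 56, 78, 80}
insert 55 → {50, 55, 56, 78, 80}
dequeue next → 50; now {55, 56, 78, 80}
dequeue next → 55; now {56, 78, 80}
dequeue next → 56; now {78, 80}
insert 68 → {68, 78, 80}
dequeue next → 68; now {78, 80}
dequeue next → 78; now {80}
insert 75 → {75, 80}
insert 44 → {44, 75, 80}
dequeue next → 44; now {75, 80}
insert 43 → {43, 75, 80}
insert 66 → {43, 66, 75, 80}
insert 87 → {43, 66, 75, 80, 87}
insert 67 → {43, 66, 67, 75, 80, 87}
insert 53 → {43, 53, 66, 67, 75, 80, 87}
dequeue next → 43; now {53, 66, 67, 75, 80, 87}
dequeue next → 53; now {66, 67, 75, 80, 87}
insert 62 → {62, 66, 67, 75, 80, 87}
insert 65 → {62, 65, 66, 67, 75, 80, 87}
insert 76 → {62, 65, 66, 67, 75, 76, 80, 87}
insert 64 → {62, 64, 65, 66, 67, 75, 76, 80, 87}
insert 57 → {57, 62, 64, 65, 66, 67, 75, 76, 80, 87}
insert 71 → {57, 62, 64, 65, 66, 67, 71, 75, 76, 80, 87}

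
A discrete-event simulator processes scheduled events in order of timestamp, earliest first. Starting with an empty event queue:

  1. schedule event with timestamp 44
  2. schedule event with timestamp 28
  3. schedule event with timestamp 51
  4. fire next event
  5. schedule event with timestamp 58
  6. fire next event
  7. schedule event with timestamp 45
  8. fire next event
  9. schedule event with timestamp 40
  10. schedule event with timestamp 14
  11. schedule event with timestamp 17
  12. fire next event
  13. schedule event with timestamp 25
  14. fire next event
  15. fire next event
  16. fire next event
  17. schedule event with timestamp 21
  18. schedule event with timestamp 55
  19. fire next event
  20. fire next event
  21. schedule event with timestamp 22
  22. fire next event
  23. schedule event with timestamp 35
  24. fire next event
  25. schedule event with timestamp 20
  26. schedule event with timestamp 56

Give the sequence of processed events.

insert 44 → {44}
insert 28 → {28, 44}
insert 51 → {28, 44, 51}
fire next event → 28; now {44, 51}
insert 58 → {44, 51, 58}
fire next event → 44; now {51, 58}
insert 45 → {45, 51, 58}
fire next event → 45; now {51, 58}
insert 40 → {40, 51, 58}
insert 14 → {14, 40, 51, 58}
insert 17 → {14, 17, 40, 51, 58}
fire next event → 14; now {17, 40, 51, 58}
insert 25 → {17, 25, 40, 51, 58}
fire next event → 17; now {25, 40, 51, 58}
fire next event → 25; now {40, 51, 58}
fire next event → 40; now {51, 58}
insert 21 → {21, 51, 58}
insert 55 → {21, 51, 55, 58}
fire next event → 21; now {51, 55, 58}
fire next event → 51; now {55, 58}
insert 22 → {22, 55, 58}
fire next event → 22; now {55, 58}
insert 35 → {35, 55, 58}
fire next event → 35; now {55, 58}
insert 20 → {20, 55, 58}
insert 56 → {20, 55, 56, 58}

28, 44, 45, 14, 17, 25, 40, 21, 51, 22, 35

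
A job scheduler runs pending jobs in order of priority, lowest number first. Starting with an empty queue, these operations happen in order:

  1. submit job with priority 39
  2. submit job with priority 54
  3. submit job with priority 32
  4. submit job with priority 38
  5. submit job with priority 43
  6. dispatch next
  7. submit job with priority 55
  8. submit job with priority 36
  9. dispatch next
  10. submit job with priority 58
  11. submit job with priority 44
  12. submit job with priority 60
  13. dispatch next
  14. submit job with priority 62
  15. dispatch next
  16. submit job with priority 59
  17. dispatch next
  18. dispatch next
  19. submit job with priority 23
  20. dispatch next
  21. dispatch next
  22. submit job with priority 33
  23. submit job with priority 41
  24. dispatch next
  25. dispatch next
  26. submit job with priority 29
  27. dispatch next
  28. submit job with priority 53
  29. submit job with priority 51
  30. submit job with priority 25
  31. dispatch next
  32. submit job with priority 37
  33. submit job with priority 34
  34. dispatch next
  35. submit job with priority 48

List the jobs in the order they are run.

insert 39 → {39}
insert 54 → {39, 54}
insert 32 → {32, 39, 54}
insert 38 → {32, 38, 39, 54}
insert 43 → {32, 38, 39, 43, 54}
dispatch next → 32; now {38, 39, 43, 54}
insert 55 → {38, 39, 43, 54, 55}
insert 36 → {36, 38, 39, 43, 54, 55}
dispatch next → 36; now {38, 39, 43, 54, 55}
insert 58 → {38, 39, 43, 54, 55, 58}
insert 44 → {38, 39, 43, 44, 54, 55, 58}
insert 60 → {38, 39, 43, 44, 54, 55, 58, 60}
dispatch next → 38; now {39, 43, 44, 54, 55, 58, 60}
insert 62 → {39, 43, 44, 54, 55, 58, 60, 62}
dispatch next → 39; now {43, 44, 54, 55, 58, 60, 62}
insert 59 → {43, 44, 54, 55, 58, 59, 60, 62}
dispatch next → 43; now {44, 54, 55, 58, 59, 60, 62}
dispatch next → 44; now {54, 55, 58, 59, 60, 62}
insert 23 → {23, 54, 55, 58, 59, 60, 62}
dispatch next → 23; now {54, 55, 58, 59, 60, 62}
dispatch next → 54; now {55, 58, 59, 60, 62}
insert 33 → {33, 55, 58, 59, 60, 62}
insert 41 → {33, 41, 55, 58, 59, 60, 62}
dispatch next → 33; now {41, 55, 58, 59, 60, 62}
dispatch next → 41; now {55, 58, 59, 60, 62}
insert 29 → {29, 55, 58, 59, 60, 62}
dispatch next → 29; now {55, 58, 59, 60, 62}
insert 53 → {53, 55, 58, 59, 60, 62}
insert 51 → {51, 53, 55, 58, 59, 60, 62}
insert 25 → {25, 51, 53, 55, 58, 59, 60, 62}
dispatch next → 25; now {51, 53, 55, 58, 59, 60, 62}
insert 37 → {37, 51, 53, 55, 58, 59, 60, 62}
insert 34 → {34, 37, 51, 53, 55, 58, 59, 60, 62}
dispatch next → 34; now {37, 51, 53, 55, 58, 59, 60, 62}
insert 48 → {37, 48, 51, 53, 55, 58, 59, 60, 62}

32, 36, 38, 39, 43, 44, 23, 54, 33, 41, 29, 25, 34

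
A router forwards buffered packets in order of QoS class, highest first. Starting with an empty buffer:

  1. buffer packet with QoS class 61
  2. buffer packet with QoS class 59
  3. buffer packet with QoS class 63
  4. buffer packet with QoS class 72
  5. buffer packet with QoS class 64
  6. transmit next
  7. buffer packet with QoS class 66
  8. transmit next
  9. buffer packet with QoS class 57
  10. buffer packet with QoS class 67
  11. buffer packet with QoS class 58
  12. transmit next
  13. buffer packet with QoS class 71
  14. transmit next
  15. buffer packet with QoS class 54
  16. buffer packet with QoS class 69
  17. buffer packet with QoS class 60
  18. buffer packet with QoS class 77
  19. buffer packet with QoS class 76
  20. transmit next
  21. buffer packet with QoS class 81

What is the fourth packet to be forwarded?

insert 61 → {61}
insert 59 → {61, 59}
insert 63 → {63, 61, 59}
insert 72 → {72, 63, 61, 59}
insert 64 → {72, 64, 63, 61, 59}
transmit next → 72; now {64, 63, 61, 59}
insert 66 → {66, 64, 63, 61, 59}
transmit next → 66; now {64, 63, 61, 59}
insert 57 → {64, 63, 61, 59, 57}
insert 67 → {67, 64, 63, 61, 59, 57}
insert 58 → {67, 64, 63, 61, 59, 58, 57}
transmit next → 67; now {64, 63, 61, 59, 58, 57}
insert 71 → {71, 64, 63, 61, 59, 58, 57}
transmit next → 71; now {64, 63, 61, 59, 58, 57}
insert 54 → {64, 63, 61, 59, 58, 57, 54}
insert 69 → {69, 64, 63, 61, 59, 58, 57, 54}
insert 60 → {69, 64, 63, 61, 60, 59, 58, 57, 54}
insert 77 → {77, 69, 64, 63, 61, 60, 59, 58, 57, 54}
insert 76 → {77, 76, 69, 64, 63, 61, 60, 59, 58, 57, 54}
transmit next → 77; now {76, 69, 64, 63, 61, 60, 59, 58, 57, 54}
insert 81 → {81, 76, 69, 64, 63, 61, 60, 59, 58, 57, 54}

71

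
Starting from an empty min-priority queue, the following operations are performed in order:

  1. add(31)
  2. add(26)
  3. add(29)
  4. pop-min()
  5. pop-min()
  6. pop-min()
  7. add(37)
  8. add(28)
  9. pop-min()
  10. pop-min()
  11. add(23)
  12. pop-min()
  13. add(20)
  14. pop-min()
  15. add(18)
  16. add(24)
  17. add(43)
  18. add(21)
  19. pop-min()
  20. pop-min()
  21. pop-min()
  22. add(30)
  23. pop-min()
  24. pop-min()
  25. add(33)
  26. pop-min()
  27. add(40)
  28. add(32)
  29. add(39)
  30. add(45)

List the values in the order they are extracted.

insert 31 → {31}
insert 26 → {26, 31}
insert 29 → {26, 29, 31}
pop-min → 26; now {29, 31}
pop-min → 29; now {31}
pop-min → 31; now {}
insert 37 → {37}
insert 28 → {28, 37}
pop-min → 28; now {37}
pop-min → 37; now {}
insert 23 → {23}
pop-min → 23; now {}
insert 20 → {20}
pop-min → 20; now {}
insert 18 → {18}
insert 24 → {18, 24}
insert 43 → {18, 24, 43}
insert 21 → {18, 21, 24, 43}
pop-min → 18; now {21, 24, 43}
pop-min → 21; now {24, 43}
pop-min → 24; now {43}
insert 30 → {30, 43}
pop-min → 30; now {43}
pop-min → 43; now {}
insert 33 → {33}
pop-min → 33; now {}
insert 40 → {40}
insert 32 → {32, 40}
insert 39 → {32, 39, 40}
insert 45 → {32, 39, 40, 45}

26, 29, 31, 28, 37, 23, 20, 18, 21, 24, 30, 43, 33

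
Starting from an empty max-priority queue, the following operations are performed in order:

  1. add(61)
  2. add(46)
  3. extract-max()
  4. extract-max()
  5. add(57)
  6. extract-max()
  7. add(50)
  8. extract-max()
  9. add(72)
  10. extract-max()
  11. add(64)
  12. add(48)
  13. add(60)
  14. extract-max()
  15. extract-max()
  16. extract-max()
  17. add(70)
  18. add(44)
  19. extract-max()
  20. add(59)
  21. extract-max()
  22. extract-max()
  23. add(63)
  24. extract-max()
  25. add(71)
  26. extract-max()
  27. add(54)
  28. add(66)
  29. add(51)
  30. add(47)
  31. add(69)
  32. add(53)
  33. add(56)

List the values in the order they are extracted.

61, 46, 57, 50, 72, 64, 60, 48, 70, 59, 44, 63, 71

insert 61 → {61}
insert 46 → {61, 46}
extract-max → 61; now {46}
extract-max → 46; now {}
insert 57 → {57}
extract-max → 57; now {}
insert 50 → {50}
extract-max → 50; now {}
insert 72 → {72}
extract-max → 72; now {}
insert 64 → {64}
insert 48 → {64, 48}
insert 60 → {64, 60, 48}
extract-max → 64; now {60, 48}
extract-max → 60; now {48}
extract-max → 48; now {}
insert 70 → {70}
insert 44 → {70, 44}
extract-max → 70; now {44}
insert 59 → {59, 44}
extract-max → 59; now {44}
extract-max → 44; now {}
insert 63 → {63}
extract-max → 63; now {}
insert 71 → {71}
extract-max → 71; now {}
insert 54 → {54}
insert 66 → {66, 54}
insert 51 → {66, 54, 51}
insert 47 → {66, 54, 51, 47}
insert 69 → {69, 66, 54, 51, 47}
insert 53 → {69, 66, 54, 53, 51, 47}
insert 56 → {69, 66, 56, 54, 53, 51, 47}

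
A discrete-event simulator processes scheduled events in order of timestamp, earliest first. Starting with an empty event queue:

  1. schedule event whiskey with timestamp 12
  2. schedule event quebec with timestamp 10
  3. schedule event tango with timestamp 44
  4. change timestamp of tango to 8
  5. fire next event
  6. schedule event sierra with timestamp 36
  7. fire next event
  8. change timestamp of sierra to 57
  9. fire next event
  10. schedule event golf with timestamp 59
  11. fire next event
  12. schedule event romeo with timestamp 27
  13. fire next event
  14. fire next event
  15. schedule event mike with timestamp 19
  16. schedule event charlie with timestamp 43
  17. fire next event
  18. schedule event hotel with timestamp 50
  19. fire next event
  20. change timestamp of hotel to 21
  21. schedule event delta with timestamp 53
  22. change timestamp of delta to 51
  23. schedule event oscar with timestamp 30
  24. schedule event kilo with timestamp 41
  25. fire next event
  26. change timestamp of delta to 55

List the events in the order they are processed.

add whiskey (timestamp 12) → {whiskey:12}
add quebec (timestamp 10) → {quebec:10, whiskey:12}
add tango (timestamp 44) → {quebec:10, whiskey:12, tango:44}
update tango to timestamp 8 → {tango:8, quebec:10, whiskey:12}
fire next event → tango; now {quebec:10, whiskey:12}
add sierra (timestamp 36) → {quebec:10, whiskey:12, sierra:36}
fire next event → quebec; now {whiskey:12, sierra:36}
update sierra to timestamp 57 → {whiskey:12, sierra:57}
fire next event → whiskey; now {sierra:57}
add golf (timestamp 59) → {sierra:57, golf:59}
fire next event → sierra; now {golf:59}
add romeo (timestamp 27) → {romeo:27, golf:59}
fire next event → romeo; now {golf:59}
fire next event → golf; now {}
add mike (timestamp 19) → {mike:19}
add charlie (timestamp 43) → {mike:19, charlie:43}
fire next event → mike; now {charlie:43}
add hotel (timestamp 50) → {charlie:43, hotel:50}
fire next event → charlie; now {hotel:50}
update hotel to timestamp 21 → {hotel:21}
add delta (timestamp 53) → {hotel:21, delta:53}
update delta to timestamp 51 → {hotel:21, delta:51}
add oscar (timestamp 30) → {hotel:21, oscar:30, delta:51}
add kilo (timestamp 41) → {hotel:21, oscar:30, kilo:41, delta:51}
fire next event → hotel; now {oscar:30, kilo:41, delta:51}
update delta to timestamp 55 → {oscar:30, kilo:41, delta:55}

[tango, quebec, whiskey, sierra, romeo, golf, mike, charlie, hotel]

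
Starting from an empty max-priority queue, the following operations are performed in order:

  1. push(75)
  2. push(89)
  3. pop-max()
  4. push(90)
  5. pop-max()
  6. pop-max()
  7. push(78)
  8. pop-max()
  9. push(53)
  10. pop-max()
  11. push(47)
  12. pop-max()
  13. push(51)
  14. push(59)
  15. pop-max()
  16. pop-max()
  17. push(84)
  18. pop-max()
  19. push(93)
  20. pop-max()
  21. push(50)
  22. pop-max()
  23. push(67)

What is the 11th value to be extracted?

50

insert 75 → {75}
insert 89 → {89, 75}
pop-max → 89; now {75}
insert 90 → {90, 75}
pop-max → 90; now {75}
pop-max → 75; now {}
insert 78 → {78}
pop-max → 78; now {}
insert 53 → {53}
pop-max → 53; now {}
insert 47 → {47}
pop-max → 47; now {}
insert 51 → {51}
insert 59 → {59, 51}
pop-max → 59; now {51}
pop-max → 51; now {}
insert 84 → {84}
pop-max → 84; now {}
insert 93 → {93}
pop-max → 93; now {}
insert 50 → {50}
pop-max → 50; now {}
insert 67 → {67}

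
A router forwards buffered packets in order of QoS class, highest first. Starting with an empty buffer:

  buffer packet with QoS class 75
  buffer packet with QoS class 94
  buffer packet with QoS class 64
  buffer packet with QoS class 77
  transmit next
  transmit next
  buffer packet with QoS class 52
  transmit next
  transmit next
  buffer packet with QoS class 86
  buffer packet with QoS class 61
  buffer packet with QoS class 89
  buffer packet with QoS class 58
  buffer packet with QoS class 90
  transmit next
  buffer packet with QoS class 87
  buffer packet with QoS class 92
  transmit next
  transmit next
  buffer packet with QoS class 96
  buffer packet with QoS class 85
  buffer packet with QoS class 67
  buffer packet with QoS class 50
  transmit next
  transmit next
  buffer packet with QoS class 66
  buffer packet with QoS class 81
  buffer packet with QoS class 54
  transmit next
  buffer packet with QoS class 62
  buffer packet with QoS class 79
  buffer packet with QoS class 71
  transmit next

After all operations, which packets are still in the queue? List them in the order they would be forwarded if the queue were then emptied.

81 → 79 → 71 → 67 → 66 → 62 → 61 → 58 → 54 → 52 → 50

insert 75 → {75}
insert 94 → {94, 75}
insert 64 → {94, 75, 64}
insert 77 → {94, 77, 75, 64}
transmit next → 94; now {77, 75, 64}
transmit next → 77; now {75, 64}
insert 52 → {75, 64, 52}
transmit next → 75; now {64, 52}
transmit next → 64; now {52}
insert 86 → {86, 52}
insert 61 → {86, 61, 52}
insert 89 → {89, 86, 61, 52}
insert 58 → {89, 86, 61, 58, 52}
insert 90 → {90, 89, 86, 61, 58, 52}
transmit next → 90; now {89, 86, 61, 58, 52}
insert 87 → {89, 87, 86, 61, 58, 52}
insert 92 → {92, 89, 87, 86, 61, 58, 52}
transmit next → 92; now {89, 87, 86, 61, 58, 52}
transmit next → 89; now {87, 86, 61, 58, 52}
insert 96 → {96, 87, 86, 61, 58, 52}
insert 85 → {96, 87, 86, 85, 61, 58, 52}
insert 67 → {96, 87, 86, 85, 67, 61, 58, 52}
insert 50 → {96, 87, 86, 85, 67, 61, 58, 52, 50}
transmit next → 96; now {87, 86, 85, 67, 61, 58, 52, 50}
transmit next → 87; now {86, 85, 67, 61, 58, 52, 50}
insert 66 → {86, 85, 67, 66, 61, 58, 52, 50}
insert 81 → {86, 85, 81, 67, 66, 61, 58, 52, 50}
insert 54 → {86, 85, 81, 67, 66, 61, 58, 54, 52, 50}
transmit next → 86; now {85, 81, 67, 66, 61, 58, 54, 52, 50}
insert 62 → {85, 81, 67, 66, 62, 61, 58, 54, 52, 50}
insert 79 → {85, 81, 79, 67, 66, 62, 61, 58, 54, 52, 50}
insert 71 → {85, 81, 79, 71, 67, 66, 62, 61, 58, 54, 52, 50}
transmit next → 85; now {81, 79, 71, 67, 66, 62, 61, 58, 54, 52, 50}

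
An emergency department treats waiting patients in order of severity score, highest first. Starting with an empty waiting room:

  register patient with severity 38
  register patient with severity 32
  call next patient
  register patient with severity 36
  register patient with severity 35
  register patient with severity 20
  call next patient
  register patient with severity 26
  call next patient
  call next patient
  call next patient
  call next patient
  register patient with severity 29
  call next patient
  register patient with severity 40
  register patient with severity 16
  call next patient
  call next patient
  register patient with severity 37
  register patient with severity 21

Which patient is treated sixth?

insert 38 → {38}
insert 32 → {38, 32}
call next patient → 38; now {32}
insert 36 → {36, 32}
insert 35 → {36, 35, 32}
insert 20 → {36, 35, 32, 20}
call next patient → 36; now {35, 32, 20}
insert 26 → {35, 32, 26, 20}
call next patient → 35; now {32, 26, 20}
call next patient → 32; now {26, 20}
call next patient → 26; now {20}
call next patient → 20; now {}
insert 29 → {29}
call next patient → 29; now {}
insert 40 → {40}
insert 16 → {40, 16}
call next patient → 40; now {16}
call next patient → 16; now {}
insert 37 → {37}
insert 21 → {37, 21}

20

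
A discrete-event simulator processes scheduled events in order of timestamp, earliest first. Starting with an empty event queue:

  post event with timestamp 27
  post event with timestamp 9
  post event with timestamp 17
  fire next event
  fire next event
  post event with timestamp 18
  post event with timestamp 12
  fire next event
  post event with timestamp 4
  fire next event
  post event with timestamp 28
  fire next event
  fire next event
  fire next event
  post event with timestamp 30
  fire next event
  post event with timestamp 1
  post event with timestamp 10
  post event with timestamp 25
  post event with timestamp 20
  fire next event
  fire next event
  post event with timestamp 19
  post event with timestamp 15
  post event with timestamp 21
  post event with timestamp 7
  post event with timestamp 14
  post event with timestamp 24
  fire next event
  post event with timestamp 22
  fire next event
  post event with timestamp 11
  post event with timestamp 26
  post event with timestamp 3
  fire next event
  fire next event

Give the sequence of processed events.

9 → 17 → 12 → 4 → 18 → 27 → 28 → 30 → 1 → 10 → 7 → 14 → 3 → 11

insert 27 → {27}
insert 9 → {9, 27}
insert 17 → {9, 17, 27}
fire next event → 9; now {17, 27}
fire next event → 17; now {27}
insert 18 → {18, 27}
insert 12 → {12, 18, 27}
fire next event → 12; now {18, 27}
insert 4 → {4, 18, 27}
fire next event → 4; now {18, 27}
insert 28 → {18, 27, 28}
fire next event → 18; now {27, 28}
fire next event → 27; now {28}
fire next event → 28; now {}
insert 30 → {30}
fire next event → 30; now {}
insert 1 → {1}
insert 10 → {1, 10}
insert 25 → {1, 10, 25}
insert 20 → {1, 10, 20, 25}
fire next event → 1; now {10, 20, 25}
fire next event → 10; now {20, 25}
insert 19 → {19, 20, 25}
insert 15 → {15, 19, 20, 25}
insert 21 → {15, 19, 20, 21, 25}
insert 7 → {7, 15, 19, 20, 21, 25}
insert 14 → {7, 14, 15, 19, 20, 21, 25}
insert 24 → {7, 14, 15, 19, 20, 21, 24, 25}
fire next event → 7; now {14, 15, 19, 20, 21, 24, 25}
insert 22 → {14, 15, 19, 20, 21, 22, 24, 25}
fire next event → 14; now {15, 19, 20, 21, 22, 24, 25}
insert 11 → {11, 15, 19, 20, 21, 22, 24, 25}
insert 26 → {11, 15, 19, 20, 21, 22, 24, 25, 26}
insert 3 → {3, 11, 15, 19, 20, 21, 22, 24, 25, 26}
fire next event → 3; now {11, 15, 19, 20, 21, 22, 24, 25, 26}
fire next event → 11; now {15, 19, 20, 21, 22, 24, 25, 26}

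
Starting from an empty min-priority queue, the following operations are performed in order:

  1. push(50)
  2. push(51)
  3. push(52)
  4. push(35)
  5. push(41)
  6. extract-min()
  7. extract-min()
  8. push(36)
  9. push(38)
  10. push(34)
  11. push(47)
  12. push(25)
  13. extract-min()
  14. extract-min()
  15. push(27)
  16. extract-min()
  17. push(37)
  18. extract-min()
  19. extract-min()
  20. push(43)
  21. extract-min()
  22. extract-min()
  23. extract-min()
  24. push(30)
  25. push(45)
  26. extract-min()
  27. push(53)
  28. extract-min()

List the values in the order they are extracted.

35, 41, 25, 34, 27, 36, 37, 38, 43, 47, 30, 45

insert 50 → {50}
insert 51 → {50, 51}
insert 52 → {50, 51, 52}
insert 35 → {35, 50, 51, 52}
insert 41 → {35, 41, 50, 51, 52}
extract-min → 35; now {41, 50, 51, 52}
extract-min → 41; now {50, 51, 52}
insert 36 → {36, 50, 51, 52}
insert 38 → {36, 38, 50, 51, 52}
insert 34 → {34, 36, 38, 50, 51, 52}
insert 47 → {34, 36, 38, 47, 50, 51, 52}
insert 25 → {25, 34, 36, 38, 47, 50, 51, 52}
extract-min → 25; now {34, 36, 38, 47, 50, 51, 52}
extract-min → 34; now {36, 38, 47, 50, 51, 52}
insert 27 → {27, 36, 38, 47, 50, 51, 52}
extract-min → 27; now {36, 38, 47, 50, 51, 52}
insert 37 → {36, 37, 38, 47, 50, 51, 52}
extract-min → 36; now {37, 38, 47, 50, 51, 52}
extract-min → 37; now {38, 47, 50, 51, 52}
insert 43 → {38, 43, 47, 50, 51, 52}
extract-min → 38; now {43, 47, 50, 51, 52}
extract-min → 43; now {47, 50, 51, 52}
extract-min → 47; now {50, 51, 52}
insert 30 → {30, 50, 51, 52}
insert 45 → {30, 45, 50, 51, 52}
extract-min → 30; now {45, 50, 51, 52}
insert 53 → {45, 50, 51, 52, 53}
extract-min → 45; now {50, 51, 52, 53}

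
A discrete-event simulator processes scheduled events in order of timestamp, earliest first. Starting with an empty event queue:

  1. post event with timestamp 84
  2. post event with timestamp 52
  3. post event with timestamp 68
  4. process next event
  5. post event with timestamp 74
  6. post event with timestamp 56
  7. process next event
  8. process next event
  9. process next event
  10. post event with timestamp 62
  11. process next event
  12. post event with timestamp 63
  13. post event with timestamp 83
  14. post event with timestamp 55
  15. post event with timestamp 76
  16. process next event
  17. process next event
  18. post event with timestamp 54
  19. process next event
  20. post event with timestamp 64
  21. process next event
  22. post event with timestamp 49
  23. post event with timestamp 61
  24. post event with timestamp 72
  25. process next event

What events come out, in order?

insert 84 → {84}
insert 52 → {52, 84}
insert 68 → {52, 68, 84}
process next event → 52; now {68, 84}
insert 74 → {68, 74, 84}
insert 56 → {56, 68, 74, 84}
process next event → 56; now {68, 74, 84}
process next event → 68; now {74, 84}
process next event → 74; now {84}
insert 62 → {62, 84}
process next event → 62; now {84}
insert 63 → {63, 84}
insert 83 → {63, 83, 84}
insert 55 → {55, 63, 83, 84}
insert 76 → {55, 63, 76, 83, 84}
process next event → 55; now {63, 76, 83, 84}
process next event → 63; now {76, 83, 84}
insert 54 → {54, 76, 83, 84}
process next event → 54; now {76, 83, 84}
insert 64 → {64, 76, 83, 84}
process next event → 64; now {76, 83, 84}
insert 49 → {49, 76, 83, 84}
insert 61 → {49, 61, 76, 83, 84}
insert 72 → {49, 61, 72, 76, 83, 84}
process next event → 49; now {61, 72, 76, 83, 84}

52 → 56 → 68 → 74 → 62 → 55 → 63 → 54 → 64 → 49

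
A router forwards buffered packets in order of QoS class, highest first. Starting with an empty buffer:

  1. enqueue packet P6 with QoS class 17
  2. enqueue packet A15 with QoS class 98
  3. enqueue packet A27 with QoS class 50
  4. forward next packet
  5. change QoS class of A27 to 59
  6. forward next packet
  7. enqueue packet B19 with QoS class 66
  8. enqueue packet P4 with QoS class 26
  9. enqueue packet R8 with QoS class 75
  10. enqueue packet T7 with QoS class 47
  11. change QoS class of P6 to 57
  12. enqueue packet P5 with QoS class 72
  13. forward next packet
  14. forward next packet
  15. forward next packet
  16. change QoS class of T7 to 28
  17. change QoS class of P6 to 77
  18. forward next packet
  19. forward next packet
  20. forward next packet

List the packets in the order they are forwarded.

add P6 (QoS class 17) → {P6:17}
add A15 (QoS class 98) → {A15:98, P6:17}
add A27 (QoS class 50) → {A15:98, A27:50, P6:17}
forward next packet → A15; now {A27:50, P6:17}
update A27 to QoS class 59 → {A27:59, P6:17}
forward next packet → A27; now {P6:17}
add B19 (QoS class 66) → {B19:66, P6:17}
add P4 (QoS class 26) → {B19:66, P4:26, P6:17}
add R8 (QoS class 75) → {R8:75, B19:66, P4:26, P6:17}
add T7 (QoS class 47) → {R8:75, B19:66, T7:47, P4:26, P6:17}
update P6 to QoS class 57 → {R8:75, B19:66, P6:57, T7:47, P4:26}
add P5 (QoS class 72) → {R8:75, P5:72, B19:66, P6:57, T7:47, P4:26}
forward next packet → R8; now {P5:72, B19:66, P6:57, T7:47, P4:26}
forward next packet → P5; now {B19:66, P6:57, T7:47, P4:26}
forward next packet → B19; now {P6:57, T7:47, P4:26}
update T7 to QoS class 28 → {P6:57, T7:28, P4:26}
update P6 to QoS class 77 → {P6:77, T7:28, P4:26}
forward next packet → P6; now {T7:28, P4:26}
forward next packet → T7; now {P4:26}
forward next packet → P4; now {}

A15 → A27 → R8 → P5 → B19 → P6 → T7 → P4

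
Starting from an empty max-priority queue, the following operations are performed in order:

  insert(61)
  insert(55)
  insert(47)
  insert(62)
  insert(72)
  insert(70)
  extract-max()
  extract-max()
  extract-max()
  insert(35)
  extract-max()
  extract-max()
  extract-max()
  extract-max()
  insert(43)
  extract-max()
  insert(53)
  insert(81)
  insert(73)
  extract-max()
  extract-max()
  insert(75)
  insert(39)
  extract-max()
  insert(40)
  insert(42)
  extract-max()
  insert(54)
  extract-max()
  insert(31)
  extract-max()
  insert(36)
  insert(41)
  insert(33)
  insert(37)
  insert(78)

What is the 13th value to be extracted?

insert 61 → {61}
insert 55 → {61, 55}
insert 47 → {61, 55, 47}
insert 62 → {62, 61, 55, 47}
insert 72 → {72, 62, 61, 55, 47}
insert 70 → {72, 70, 62, 61, 55, 47}
extract-max → 72; now {70, 62, 61, 55, 47}
extract-max → 70; now {62, 61, 55, 47}
extract-max → 62; now {61, 55, 47}
insert 35 → {61, 55, 47, 35}
extract-max → 61; now {55, 47, 35}
extract-max → 55; now {47, 35}
extract-max → 47; now {35}
extract-max → 35; now {}
insert 43 → {43}
extract-max → 43; now {}
insert 53 → {53}
insert 81 → {81, 53}
insert 73 → {81, 73, 53}
extract-max → 81; now {73, 53}
extract-max → 73; now {53}
insert 75 → {75, 53}
insert 39 → {75, 53, 39}
extract-max → 75; now {53, 39}
insert 40 → {53, 40, 39}
insert 42 → {53, 42, 40, 39}
extract-max → 53; now {42, 40, 39}
insert 54 → {54, 42, 40, 39}
extract-max → 54; now {42, 40, 39}
insert 31 → {42, 40, 39, 31}
extract-max → 42; now {40, 39, 31}
insert 36 → {40, 39, 36, 31}
insert 41 → {41, 40, 39, 36, 31}
insert 33 → {41, 40, 39, 36, 33, 31}
insert 37 → {41, 40, 39, 37, 36, 33, 31}
insert 78 → {78, 41, 40, 39, 37, 36, 33, 31}

54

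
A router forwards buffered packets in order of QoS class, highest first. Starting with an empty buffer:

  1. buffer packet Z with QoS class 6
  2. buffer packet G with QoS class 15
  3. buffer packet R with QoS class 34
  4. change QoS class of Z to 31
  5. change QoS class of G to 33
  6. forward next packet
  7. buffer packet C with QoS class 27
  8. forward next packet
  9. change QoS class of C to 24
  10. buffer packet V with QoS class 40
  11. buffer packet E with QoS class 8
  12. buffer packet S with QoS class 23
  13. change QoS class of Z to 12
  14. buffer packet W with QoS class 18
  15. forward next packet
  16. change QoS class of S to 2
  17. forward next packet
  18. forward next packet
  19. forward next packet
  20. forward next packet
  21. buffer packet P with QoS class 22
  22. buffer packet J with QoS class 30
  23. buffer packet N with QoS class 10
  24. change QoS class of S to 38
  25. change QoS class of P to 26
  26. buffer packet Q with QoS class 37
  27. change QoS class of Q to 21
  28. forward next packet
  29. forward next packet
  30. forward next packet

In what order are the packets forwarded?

[R, G, V, C, W, Z, E, S, J, P]

add Z (QoS class 6) → {Z:6}
add G (QoS class 15) → {G:15, Z:6}
add R (QoS class 34) → {R:34, G:15, Z:6}
update Z to QoS class 31 → {R:34, Z:31, G:15}
update G to QoS class 33 → {R:34, G:33, Z:31}
forward next packet → R; now {G:33, Z:31}
add C (QoS class 27) → {G:33, Z:31, C:27}
forward next packet → G; now {Z:31, C:27}
update C to QoS class 24 → {Z:31, C:24}
add V (QoS class 40) → {V:40, Z:31, C:24}
add E (QoS class 8) → {V:40, Z:31, C:24, E:8}
add S (QoS class 23) → {V:40, Z:31, C:24, S:23, E:8}
update Z to QoS class 12 → {V:40, C:24, S:23, Z:12, E:8}
add W (QoS class 18) → {V:40, C:24, S:23, W:18, Z:12, E:8}
forward next packet → V; now {C:24, S:23, W:18, Z:12, E:8}
update S to QoS class 2 → {C:24, W:18, Z:12, E:8, S:2}
forward next packet → C; now {W:18, Z:12, E:8, S:2}
forward next packet → W; now {Z:12, E:8, S:2}
forward next packet → Z; now {E:8, S:2}
forward next packet → E; now {S:2}
add P (QoS class 22) → {P:22, S:2}
add J (QoS class 30) → {J:30, P:22, S:2}
add N (QoS class 10) → {J:30, P:22, N:10, S:2}
update S to QoS class 38 → {S:38, J:30, P:22, N:10}
update P to QoS class 26 → {S:38, J:30, P:26, N:10}
add Q (QoS class 37) → {S:38, Q:37, J:30, P:26, N:10}
update Q to QoS class 21 → {S:38, J:30, P:26, Q:21, N:10}
forward next packet → S; now {J:30, P:26, Q:21, N:10}
forward next packet → J; now {P:26, Q:21, N:10}
forward next packet → P; now {Q:21, N:10}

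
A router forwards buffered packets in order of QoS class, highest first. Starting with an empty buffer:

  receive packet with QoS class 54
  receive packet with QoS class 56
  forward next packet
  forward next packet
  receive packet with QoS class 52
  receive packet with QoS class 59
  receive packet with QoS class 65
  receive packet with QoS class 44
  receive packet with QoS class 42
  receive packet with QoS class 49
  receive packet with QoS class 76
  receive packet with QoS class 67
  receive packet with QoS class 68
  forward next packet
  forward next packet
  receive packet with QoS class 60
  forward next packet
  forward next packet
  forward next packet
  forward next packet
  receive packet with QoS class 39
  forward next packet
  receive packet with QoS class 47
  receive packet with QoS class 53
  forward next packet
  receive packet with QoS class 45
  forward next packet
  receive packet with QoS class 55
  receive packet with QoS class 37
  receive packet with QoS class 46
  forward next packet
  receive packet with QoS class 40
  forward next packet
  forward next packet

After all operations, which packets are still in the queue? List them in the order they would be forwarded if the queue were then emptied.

[45, 44, 42, 40, 39, 37]

insert 54 → {54}
insert 56 → {56, 54}
forward next packet → 56; now {54}
forward next packet → 54; now {}
insert 52 → {52}
insert 59 → {59, 52}
insert 65 → {65, 59, 52}
insert 44 → {65, 59, 52, 44}
insert 42 → {65, 59, 52, 44, 42}
insert 49 → {65, 59, 52, 49, 44, 42}
insert 76 → {76, 65, 59, 52, 49, 44, 42}
insert 67 → {76, 67, 65, 59, 52, 49, 44, 42}
insert 68 → {76, 68, 67, 65, 59, 52, 49, 44, 42}
forward next packet → 76; now {68, 67, 65, 59, 52, 49, 44, 42}
forward next packet → 68; now {67, 65, 59, 52, 49, 44, 42}
insert 60 → {67, 65, 60, 59, 52, 49, 44, 42}
forward next packet → 67; now {65, 60, 59, 52, 49, 44, 42}
forward next packet → 65; now {60, 59, 52, 49, 44, 42}
forward next packet → 60; now {59, 52, 49, 44, 42}
forward next packet → 59; now {52, 49, 44, 42}
insert 39 → {52, 49, 44, 42, 39}
forward next packet → 52; now {49, 44, 42, 39}
insert 47 → {49, 47, 44, 42, 39}
insert 53 → {53, 49, 47, 44, 42, 39}
forward next packet → 53; now {49, 47, 44, 42, 39}
insert 45 → {49, 47, 45, 44, 42, 39}
forward next packet → 49; now {47, 45, 44, 42, 39}
insert 55 → {55, 47, 45, 44, 42, 39}
insert 37 → {55, 47, 45, 44, 42, 39, 37}
insert 46 → {55, 47, 46, 45, 44, 42, 39, 37}
forward next packet → 55; now {47, 46, 45, 44, 42, 39, 37}
insert 40 → {47, 46, 45, 44, 42, 40, 39, 37}
forward next packet → 47; now {46, 45, 44, 42, 40, 39, 37}
forward next packet → 46; now {45, 44, 42, 40, 39, 37}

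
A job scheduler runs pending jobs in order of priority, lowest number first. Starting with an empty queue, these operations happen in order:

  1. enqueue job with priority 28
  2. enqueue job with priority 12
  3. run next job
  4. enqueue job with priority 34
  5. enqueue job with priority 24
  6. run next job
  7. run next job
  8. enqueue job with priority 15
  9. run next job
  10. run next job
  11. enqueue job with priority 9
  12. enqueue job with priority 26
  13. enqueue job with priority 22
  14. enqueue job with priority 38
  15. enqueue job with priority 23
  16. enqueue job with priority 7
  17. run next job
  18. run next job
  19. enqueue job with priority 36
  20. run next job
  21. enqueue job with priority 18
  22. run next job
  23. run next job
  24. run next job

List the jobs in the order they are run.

[12, 24, 28, 15, 34, 7, 9, 22, 18, 23, 26]

insert 28 → {28}
insert 12 → {12, 28}
run next job → 12; now {28}
insert 34 → {28, 34}
insert 24 → {24, 28, 34}
run next job → 24; now {28, 34}
run next job → 28; now {34}
insert 15 → {15, 34}
run next job → 15; now {34}
run next job → 34; now {}
insert 9 → {9}
insert 26 → {9, 26}
insert 22 → {9, 22, 26}
insert 38 → {9, 22, 26, 38}
insert 23 → {9, 22, 23, 26, 38}
insert 7 → {7, 9, 22, 23, 26, 38}
run next job → 7; now {9, 22, 23, 26, 38}
run next job → 9; now {22, 23, 26, 38}
insert 36 → {22, 23, 26, 36, 38}
run next job → 22; now {23, 26, 36, 38}
insert 18 → {18, 23, 26, 36, 38}
run next job → 18; now {23, 26, 36, 38}
run next job → 23; now {26, 36, 38}
run next job → 26; now {36, 38}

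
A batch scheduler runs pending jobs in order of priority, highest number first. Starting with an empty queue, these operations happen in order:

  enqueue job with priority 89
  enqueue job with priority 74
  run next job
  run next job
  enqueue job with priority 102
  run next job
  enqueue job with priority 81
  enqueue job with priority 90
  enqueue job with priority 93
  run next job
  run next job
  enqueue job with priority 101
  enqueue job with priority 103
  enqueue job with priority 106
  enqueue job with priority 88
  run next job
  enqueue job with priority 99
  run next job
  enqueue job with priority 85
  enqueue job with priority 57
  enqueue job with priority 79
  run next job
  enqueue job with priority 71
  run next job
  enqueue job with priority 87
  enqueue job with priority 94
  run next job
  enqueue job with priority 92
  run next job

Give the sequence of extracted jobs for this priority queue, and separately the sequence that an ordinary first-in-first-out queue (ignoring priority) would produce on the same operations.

priority queue: [89, 74, 102, 93, 90, 106, 103, 101, 99, 94, 92]; FIFO queue: 89, 74, 102, 81, 90, 93, 101, 103, 106, 88, 99

insert 89 → {89}
insert 74 → {89, 74}
run next job → 89; now {74}
run next job → 74; now {}
insert 102 → {102}
run next job → 102; now {}
insert 81 → {81}
insert 90 → {90, 81}
insert 93 → {93, 90, 81}
run next job → 93; now {90, 81}
run next job → 90; now {81}
insert 101 → {101, 81}
insert 103 → {103, 101, 81}
insert 106 → {106, 103, 101, 81}
insert 88 → {106, 103, 101, 88, 81}
run next job → 106; now {103, 101, 88, 81}
insert 99 → {103, 101, 99, 88, 81}
run next job → 103; now {101, 99, 88, 81}
insert 85 → {101, 99, 88, 85, 81}
insert 57 → {101, 99, 88, 85, 81, 57}
insert 79 → {101, 99, 88, 85, 81, 79, 57}
run next job → 101; now {99, 88, 85, 81, 79, 57}
insert 71 → {99, 88, 85, 81, 79, 71, 57}
run next job → 99; now {88, 85, 81, 79, 71, 57}
insert 87 → {88, 87, 85, 81, 79, 71, 57}
insert 94 → {94, 88, 87, 85, 81, 79, 71, 57}
run next job → 94; now {88, 87, 85, 81, 79, 71, 57}
insert 92 → {92, 88, 87, 85, 81, 79, 71, 57}
run next job → 92; now {88, 87, 85, 81, 79, 71, 57}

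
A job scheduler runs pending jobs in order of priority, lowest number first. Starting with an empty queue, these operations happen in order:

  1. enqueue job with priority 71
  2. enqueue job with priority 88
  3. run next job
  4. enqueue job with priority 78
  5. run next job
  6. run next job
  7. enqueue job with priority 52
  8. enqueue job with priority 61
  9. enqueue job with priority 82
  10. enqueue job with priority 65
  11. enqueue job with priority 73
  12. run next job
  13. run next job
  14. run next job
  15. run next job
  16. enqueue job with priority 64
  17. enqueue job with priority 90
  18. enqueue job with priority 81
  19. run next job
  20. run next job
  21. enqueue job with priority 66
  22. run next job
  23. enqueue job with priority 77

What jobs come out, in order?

71, 78, 88, 52, 61, 65, 73, 64, 81, 66

insert 71 → {71}
insert 88 → {71, 88}
run next job → 71; now {88}
insert 78 → {78, 88}
run next job → 78; now {88}
run next job → 88; now {}
insert 52 → {52}
insert 61 → {52, 61}
insert 82 → {52, 61, 82}
insert 65 → {52, 61, 65, 82}
insert 73 → {52, 61, 65, 73, 82}
run next job → 52; now {61, 65, 73, 82}
run next job → 61; now {65, 73, 82}
run next job → 65; now {73, 82}
run next job → 73; now {82}
insert 64 → {64, 82}
insert 90 → {64, 82, 90}
insert 81 → {64, 81, 82, 90}
run next job → 64; now {81, 82, 90}
run next job → 81; now {82, 90}
insert 66 → {66, 82, 90}
run next job → 66; now {82, 90}
insert 77 → {77, 82, 90}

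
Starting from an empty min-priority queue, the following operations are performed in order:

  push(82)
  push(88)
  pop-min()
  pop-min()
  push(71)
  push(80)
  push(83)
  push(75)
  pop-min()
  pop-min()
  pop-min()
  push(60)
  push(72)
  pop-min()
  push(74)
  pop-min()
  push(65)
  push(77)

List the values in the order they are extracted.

82 → 88 → 71 → 75 → 80 → 60 → 72

insert 82 → {82}
insert 88 → {82, 88}
pop-min → 82; now {88}
pop-min → 88; now {}
insert 71 → {71}
insert 80 → {71, 80}
insert 83 → {71, 80, 83}
insert 75 → {71, 75, 80, 83}
pop-min → 71; now {75, 80, 83}
pop-min → 75; now {80, 83}
pop-min → 80; now {83}
insert 60 → {60, 83}
insert 72 → {60, 72, 83}
pop-min → 60; now {72, 83}
insert 74 → {72, 74, 83}
pop-min → 72; now {74, 83}
insert 65 → {65, 74, 83}
insert 77 → {65, 74, 77, 83}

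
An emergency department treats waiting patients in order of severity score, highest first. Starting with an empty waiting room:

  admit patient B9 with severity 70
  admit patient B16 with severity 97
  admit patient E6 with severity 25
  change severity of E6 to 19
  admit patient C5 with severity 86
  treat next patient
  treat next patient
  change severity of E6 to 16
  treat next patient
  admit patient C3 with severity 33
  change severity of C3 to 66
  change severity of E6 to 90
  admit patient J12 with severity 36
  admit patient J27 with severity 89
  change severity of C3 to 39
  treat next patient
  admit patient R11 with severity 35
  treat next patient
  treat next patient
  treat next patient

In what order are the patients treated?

[B16, C5, B9, E6, J27, C3, J12]

add B9 (severity 70) → {B9:70}
add B16 (severity 97) → {B16:97, B9:70}
add E6 (severity 25) → {B16:97, B9:70, E6:25}
update E6 to severity 19 → {B16:97, B9:70, E6:19}
add C5 (severity 86) → {B16:97, C5:86, B9:70, E6:19}
treat next patient → B16; now {C5:86, B9:70, E6:19}
treat next patient → C5; now {B9:70, E6:19}
update E6 to severity 16 → {B9:70, E6:16}
treat next patient → B9; now {E6:16}
add C3 (severity 33) → {C3:33, E6:16}
update C3 to severity 66 → {C3:66, E6:16}
update E6 to severity 90 → {E6:90, C3:66}
add J12 (severity 36) → {E6:90, C3:66, J12:36}
add J27 (severity 89) → {E6:90, J27:89, C3:66, J12:36}
update C3 to severity 39 → {E6:90, J27:89, C3:39, J12:36}
treat next patient → E6; now {J27:89, C3:39, J12:36}
add R11 (severity 35) → {J27:89, C3:39, J12:36, R11:35}
treat next patient → J27; now {C3:39, J12:36, R11:35}
treat next patient → C3; now {J12:36, R11:35}
treat next patient → J12; now {R11:35}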